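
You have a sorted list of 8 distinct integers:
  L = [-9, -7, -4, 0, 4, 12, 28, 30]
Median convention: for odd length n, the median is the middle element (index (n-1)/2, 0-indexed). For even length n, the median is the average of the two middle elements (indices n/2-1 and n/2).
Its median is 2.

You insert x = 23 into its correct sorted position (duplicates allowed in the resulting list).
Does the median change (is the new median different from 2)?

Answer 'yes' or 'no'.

Answer: yes

Derivation:
Old median = 2
Insert x = 23
New median = 4
Changed? yes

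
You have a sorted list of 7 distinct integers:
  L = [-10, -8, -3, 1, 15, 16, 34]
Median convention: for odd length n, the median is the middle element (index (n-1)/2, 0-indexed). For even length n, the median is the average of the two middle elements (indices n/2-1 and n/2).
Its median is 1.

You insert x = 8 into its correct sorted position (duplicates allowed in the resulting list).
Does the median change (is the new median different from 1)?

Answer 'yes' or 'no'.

Old median = 1
Insert x = 8
New median = 9/2
Changed? yes

Answer: yes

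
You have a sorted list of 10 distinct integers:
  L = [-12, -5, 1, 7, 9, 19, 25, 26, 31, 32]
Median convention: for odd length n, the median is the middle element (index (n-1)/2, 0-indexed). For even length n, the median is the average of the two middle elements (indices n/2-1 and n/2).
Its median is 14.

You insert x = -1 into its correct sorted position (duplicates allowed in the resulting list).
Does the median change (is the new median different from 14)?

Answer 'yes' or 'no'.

Answer: yes

Derivation:
Old median = 14
Insert x = -1
New median = 9
Changed? yes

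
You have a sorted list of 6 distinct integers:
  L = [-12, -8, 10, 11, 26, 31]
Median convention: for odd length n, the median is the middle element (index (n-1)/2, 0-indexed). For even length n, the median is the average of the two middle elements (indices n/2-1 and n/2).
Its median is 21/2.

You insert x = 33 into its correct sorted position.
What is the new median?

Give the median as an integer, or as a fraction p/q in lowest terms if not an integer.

Old list (sorted, length 6): [-12, -8, 10, 11, 26, 31]
Old median = 21/2
Insert x = 33
Old length even (6). Middle pair: indices 2,3 = 10,11.
New length odd (7). New median = single middle element.
x = 33: 6 elements are < x, 0 elements are > x.
New sorted list: [-12, -8, 10, 11, 26, 31, 33]
New median = 11

Answer: 11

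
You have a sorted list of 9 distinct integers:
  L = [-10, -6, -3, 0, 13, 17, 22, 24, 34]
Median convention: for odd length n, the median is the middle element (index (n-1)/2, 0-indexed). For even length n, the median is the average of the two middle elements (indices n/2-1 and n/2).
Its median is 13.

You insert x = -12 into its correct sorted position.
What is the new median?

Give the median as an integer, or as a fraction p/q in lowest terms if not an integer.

Answer: 13/2

Derivation:
Old list (sorted, length 9): [-10, -6, -3, 0, 13, 17, 22, 24, 34]
Old median = 13
Insert x = -12
Old length odd (9). Middle was index 4 = 13.
New length even (10). New median = avg of two middle elements.
x = -12: 0 elements are < x, 9 elements are > x.
New sorted list: [-12, -10, -6, -3, 0, 13, 17, 22, 24, 34]
New median = 13/2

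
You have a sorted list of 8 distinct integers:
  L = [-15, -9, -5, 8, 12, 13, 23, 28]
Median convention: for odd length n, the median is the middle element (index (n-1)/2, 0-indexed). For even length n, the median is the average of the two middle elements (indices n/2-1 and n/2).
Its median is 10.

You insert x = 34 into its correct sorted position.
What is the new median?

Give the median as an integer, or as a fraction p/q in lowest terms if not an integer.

Old list (sorted, length 8): [-15, -9, -5, 8, 12, 13, 23, 28]
Old median = 10
Insert x = 34
Old length even (8). Middle pair: indices 3,4 = 8,12.
New length odd (9). New median = single middle element.
x = 34: 8 elements are < x, 0 elements are > x.
New sorted list: [-15, -9, -5, 8, 12, 13, 23, 28, 34]
New median = 12

Answer: 12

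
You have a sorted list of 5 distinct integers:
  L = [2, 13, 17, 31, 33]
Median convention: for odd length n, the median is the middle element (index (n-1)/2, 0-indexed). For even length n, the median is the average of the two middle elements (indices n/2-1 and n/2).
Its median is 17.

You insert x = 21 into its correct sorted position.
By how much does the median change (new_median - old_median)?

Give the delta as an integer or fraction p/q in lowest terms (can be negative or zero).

Old median = 17
After inserting x = 21: new sorted = [2, 13, 17, 21, 31, 33]
New median = 19
Delta = 19 - 17 = 2

Answer: 2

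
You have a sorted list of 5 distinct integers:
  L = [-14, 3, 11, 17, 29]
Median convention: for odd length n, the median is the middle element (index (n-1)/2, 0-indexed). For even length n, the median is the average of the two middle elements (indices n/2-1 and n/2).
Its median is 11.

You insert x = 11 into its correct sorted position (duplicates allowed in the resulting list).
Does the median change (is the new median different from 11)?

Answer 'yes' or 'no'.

Answer: no

Derivation:
Old median = 11
Insert x = 11
New median = 11
Changed? no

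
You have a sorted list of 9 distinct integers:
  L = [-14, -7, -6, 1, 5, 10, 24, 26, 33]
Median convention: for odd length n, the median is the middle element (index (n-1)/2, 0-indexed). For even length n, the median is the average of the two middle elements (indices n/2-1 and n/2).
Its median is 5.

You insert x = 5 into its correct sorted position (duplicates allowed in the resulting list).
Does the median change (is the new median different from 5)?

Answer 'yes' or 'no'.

Old median = 5
Insert x = 5
New median = 5
Changed? no

Answer: no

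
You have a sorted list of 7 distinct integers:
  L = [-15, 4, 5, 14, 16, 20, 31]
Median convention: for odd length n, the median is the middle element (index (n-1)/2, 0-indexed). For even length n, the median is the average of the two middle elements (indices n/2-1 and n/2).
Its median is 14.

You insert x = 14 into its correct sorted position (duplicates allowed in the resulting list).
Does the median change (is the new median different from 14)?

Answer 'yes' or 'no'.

Old median = 14
Insert x = 14
New median = 14
Changed? no

Answer: no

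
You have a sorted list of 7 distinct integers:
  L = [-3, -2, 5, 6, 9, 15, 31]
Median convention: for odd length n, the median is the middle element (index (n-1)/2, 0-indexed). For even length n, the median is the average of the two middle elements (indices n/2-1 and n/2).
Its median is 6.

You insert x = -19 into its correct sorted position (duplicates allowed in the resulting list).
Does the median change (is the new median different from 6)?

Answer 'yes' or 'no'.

Old median = 6
Insert x = -19
New median = 11/2
Changed? yes

Answer: yes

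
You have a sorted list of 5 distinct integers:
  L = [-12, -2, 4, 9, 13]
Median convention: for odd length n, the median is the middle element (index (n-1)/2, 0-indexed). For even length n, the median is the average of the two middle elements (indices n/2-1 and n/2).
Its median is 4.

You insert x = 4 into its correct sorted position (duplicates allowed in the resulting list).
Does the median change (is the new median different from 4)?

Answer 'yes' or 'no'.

Answer: no

Derivation:
Old median = 4
Insert x = 4
New median = 4
Changed? no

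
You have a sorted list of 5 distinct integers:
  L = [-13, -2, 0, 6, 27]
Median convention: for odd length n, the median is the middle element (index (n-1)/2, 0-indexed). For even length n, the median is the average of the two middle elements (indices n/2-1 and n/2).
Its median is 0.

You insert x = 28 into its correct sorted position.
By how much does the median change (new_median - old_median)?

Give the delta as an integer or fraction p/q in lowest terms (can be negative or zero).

Answer: 3

Derivation:
Old median = 0
After inserting x = 28: new sorted = [-13, -2, 0, 6, 27, 28]
New median = 3
Delta = 3 - 0 = 3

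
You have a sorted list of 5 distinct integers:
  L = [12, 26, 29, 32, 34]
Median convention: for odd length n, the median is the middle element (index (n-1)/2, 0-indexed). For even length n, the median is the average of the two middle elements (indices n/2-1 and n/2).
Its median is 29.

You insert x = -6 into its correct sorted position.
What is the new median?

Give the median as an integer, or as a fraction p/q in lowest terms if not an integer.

Old list (sorted, length 5): [12, 26, 29, 32, 34]
Old median = 29
Insert x = -6
Old length odd (5). Middle was index 2 = 29.
New length even (6). New median = avg of two middle elements.
x = -6: 0 elements are < x, 5 elements are > x.
New sorted list: [-6, 12, 26, 29, 32, 34]
New median = 55/2

Answer: 55/2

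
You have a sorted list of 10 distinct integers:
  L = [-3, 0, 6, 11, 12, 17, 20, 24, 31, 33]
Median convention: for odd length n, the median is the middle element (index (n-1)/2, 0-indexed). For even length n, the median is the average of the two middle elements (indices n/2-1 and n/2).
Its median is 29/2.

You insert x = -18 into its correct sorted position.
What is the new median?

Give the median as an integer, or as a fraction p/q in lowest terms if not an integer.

Answer: 12

Derivation:
Old list (sorted, length 10): [-3, 0, 6, 11, 12, 17, 20, 24, 31, 33]
Old median = 29/2
Insert x = -18
Old length even (10). Middle pair: indices 4,5 = 12,17.
New length odd (11). New median = single middle element.
x = -18: 0 elements are < x, 10 elements are > x.
New sorted list: [-18, -3, 0, 6, 11, 12, 17, 20, 24, 31, 33]
New median = 12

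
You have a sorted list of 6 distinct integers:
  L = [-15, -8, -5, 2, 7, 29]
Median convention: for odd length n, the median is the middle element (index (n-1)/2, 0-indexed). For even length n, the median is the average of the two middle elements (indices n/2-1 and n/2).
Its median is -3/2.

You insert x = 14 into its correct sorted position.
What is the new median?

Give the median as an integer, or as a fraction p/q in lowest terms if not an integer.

Answer: 2

Derivation:
Old list (sorted, length 6): [-15, -8, -5, 2, 7, 29]
Old median = -3/2
Insert x = 14
Old length even (6). Middle pair: indices 2,3 = -5,2.
New length odd (7). New median = single middle element.
x = 14: 5 elements are < x, 1 elements are > x.
New sorted list: [-15, -8, -5, 2, 7, 14, 29]
New median = 2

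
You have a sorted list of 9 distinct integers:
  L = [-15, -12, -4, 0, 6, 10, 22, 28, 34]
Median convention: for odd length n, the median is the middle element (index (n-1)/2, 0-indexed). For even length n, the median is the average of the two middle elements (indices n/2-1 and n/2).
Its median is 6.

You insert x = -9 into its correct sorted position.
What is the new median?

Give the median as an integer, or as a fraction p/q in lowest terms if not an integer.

Old list (sorted, length 9): [-15, -12, -4, 0, 6, 10, 22, 28, 34]
Old median = 6
Insert x = -9
Old length odd (9). Middle was index 4 = 6.
New length even (10). New median = avg of two middle elements.
x = -9: 2 elements are < x, 7 elements are > x.
New sorted list: [-15, -12, -9, -4, 0, 6, 10, 22, 28, 34]
New median = 3

Answer: 3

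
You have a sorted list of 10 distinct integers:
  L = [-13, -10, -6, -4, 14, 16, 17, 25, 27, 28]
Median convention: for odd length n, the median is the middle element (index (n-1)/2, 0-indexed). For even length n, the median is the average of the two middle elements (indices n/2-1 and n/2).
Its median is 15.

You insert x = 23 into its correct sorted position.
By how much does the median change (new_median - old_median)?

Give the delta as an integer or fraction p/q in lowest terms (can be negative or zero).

Old median = 15
After inserting x = 23: new sorted = [-13, -10, -6, -4, 14, 16, 17, 23, 25, 27, 28]
New median = 16
Delta = 16 - 15 = 1

Answer: 1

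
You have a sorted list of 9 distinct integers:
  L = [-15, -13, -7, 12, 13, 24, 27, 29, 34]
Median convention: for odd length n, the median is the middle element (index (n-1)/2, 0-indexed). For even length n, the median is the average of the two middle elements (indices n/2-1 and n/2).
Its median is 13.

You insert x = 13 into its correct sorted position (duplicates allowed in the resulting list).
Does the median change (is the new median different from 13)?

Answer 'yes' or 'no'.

Old median = 13
Insert x = 13
New median = 13
Changed? no

Answer: no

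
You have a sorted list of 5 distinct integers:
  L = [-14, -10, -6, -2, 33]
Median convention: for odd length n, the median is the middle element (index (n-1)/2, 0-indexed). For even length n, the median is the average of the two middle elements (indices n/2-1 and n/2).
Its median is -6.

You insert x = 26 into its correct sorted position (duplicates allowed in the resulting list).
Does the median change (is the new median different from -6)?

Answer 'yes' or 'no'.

Answer: yes

Derivation:
Old median = -6
Insert x = 26
New median = -4
Changed? yes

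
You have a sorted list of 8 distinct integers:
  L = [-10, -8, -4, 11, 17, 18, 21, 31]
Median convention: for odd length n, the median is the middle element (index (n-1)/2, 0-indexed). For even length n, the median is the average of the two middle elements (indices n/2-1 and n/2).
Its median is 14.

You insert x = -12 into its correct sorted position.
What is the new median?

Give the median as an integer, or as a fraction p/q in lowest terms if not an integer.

Old list (sorted, length 8): [-10, -8, -4, 11, 17, 18, 21, 31]
Old median = 14
Insert x = -12
Old length even (8). Middle pair: indices 3,4 = 11,17.
New length odd (9). New median = single middle element.
x = -12: 0 elements are < x, 8 elements are > x.
New sorted list: [-12, -10, -8, -4, 11, 17, 18, 21, 31]
New median = 11

Answer: 11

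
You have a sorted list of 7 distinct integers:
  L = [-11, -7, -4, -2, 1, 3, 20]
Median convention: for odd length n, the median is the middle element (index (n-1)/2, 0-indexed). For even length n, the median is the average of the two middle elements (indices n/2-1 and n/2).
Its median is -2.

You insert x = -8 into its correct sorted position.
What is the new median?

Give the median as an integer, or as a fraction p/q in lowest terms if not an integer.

Answer: -3

Derivation:
Old list (sorted, length 7): [-11, -7, -4, -2, 1, 3, 20]
Old median = -2
Insert x = -8
Old length odd (7). Middle was index 3 = -2.
New length even (8). New median = avg of two middle elements.
x = -8: 1 elements are < x, 6 elements are > x.
New sorted list: [-11, -8, -7, -4, -2, 1, 3, 20]
New median = -3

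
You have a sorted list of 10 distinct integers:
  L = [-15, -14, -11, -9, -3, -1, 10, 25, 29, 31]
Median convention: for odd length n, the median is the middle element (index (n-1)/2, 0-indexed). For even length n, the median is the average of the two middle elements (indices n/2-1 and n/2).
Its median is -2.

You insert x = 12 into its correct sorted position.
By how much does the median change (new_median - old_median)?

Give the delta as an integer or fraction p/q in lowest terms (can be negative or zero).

Old median = -2
After inserting x = 12: new sorted = [-15, -14, -11, -9, -3, -1, 10, 12, 25, 29, 31]
New median = -1
Delta = -1 - -2 = 1

Answer: 1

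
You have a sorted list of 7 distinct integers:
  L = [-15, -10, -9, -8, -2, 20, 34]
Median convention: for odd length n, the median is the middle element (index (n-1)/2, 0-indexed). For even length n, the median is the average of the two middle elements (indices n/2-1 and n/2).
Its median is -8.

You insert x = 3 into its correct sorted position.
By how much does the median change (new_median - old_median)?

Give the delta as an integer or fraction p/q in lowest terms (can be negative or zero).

Answer: 3

Derivation:
Old median = -8
After inserting x = 3: new sorted = [-15, -10, -9, -8, -2, 3, 20, 34]
New median = -5
Delta = -5 - -8 = 3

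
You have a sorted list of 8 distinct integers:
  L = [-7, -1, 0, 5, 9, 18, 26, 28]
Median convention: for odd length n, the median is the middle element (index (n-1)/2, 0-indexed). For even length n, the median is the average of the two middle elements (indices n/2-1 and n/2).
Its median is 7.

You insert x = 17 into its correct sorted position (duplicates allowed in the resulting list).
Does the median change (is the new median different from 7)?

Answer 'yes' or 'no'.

Old median = 7
Insert x = 17
New median = 9
Changed? yes

Answer: yes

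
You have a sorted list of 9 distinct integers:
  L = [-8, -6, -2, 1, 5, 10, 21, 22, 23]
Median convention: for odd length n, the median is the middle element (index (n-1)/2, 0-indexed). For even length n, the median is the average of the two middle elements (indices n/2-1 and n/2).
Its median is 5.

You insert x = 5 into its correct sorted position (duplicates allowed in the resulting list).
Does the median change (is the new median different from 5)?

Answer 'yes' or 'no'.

Old median = 5
Insert x = 5
New median = 5
Changed? no

Answer: no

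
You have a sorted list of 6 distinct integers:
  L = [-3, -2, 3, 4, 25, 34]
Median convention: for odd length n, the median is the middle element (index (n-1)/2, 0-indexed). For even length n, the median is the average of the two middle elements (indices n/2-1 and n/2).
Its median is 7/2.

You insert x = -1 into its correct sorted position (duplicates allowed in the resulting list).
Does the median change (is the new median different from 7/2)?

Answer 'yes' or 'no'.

Answer: yes

Derivation:
Old median = 7/2
Insert x = -1
New median = 3
Changed? yes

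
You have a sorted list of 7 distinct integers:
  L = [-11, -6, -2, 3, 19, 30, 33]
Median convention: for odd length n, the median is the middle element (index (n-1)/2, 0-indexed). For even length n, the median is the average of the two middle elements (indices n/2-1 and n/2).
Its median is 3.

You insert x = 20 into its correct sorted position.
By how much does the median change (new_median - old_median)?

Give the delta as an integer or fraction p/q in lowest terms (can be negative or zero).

Old median = 3
After inserting x = 20: new sorted = [-11, -6, -2, 3, 19, 20, 30, 33]
New median = 11
Delta = 11 - 3 = 8

Answer: 8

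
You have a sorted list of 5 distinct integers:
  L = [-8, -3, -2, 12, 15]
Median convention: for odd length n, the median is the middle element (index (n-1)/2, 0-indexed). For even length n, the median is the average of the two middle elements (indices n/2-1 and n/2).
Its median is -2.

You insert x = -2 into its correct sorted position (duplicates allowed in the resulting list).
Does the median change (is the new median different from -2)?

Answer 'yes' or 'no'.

Answer: no

Derivation:
Old median = -2
Insert x = -2
New median = -2
Changed? no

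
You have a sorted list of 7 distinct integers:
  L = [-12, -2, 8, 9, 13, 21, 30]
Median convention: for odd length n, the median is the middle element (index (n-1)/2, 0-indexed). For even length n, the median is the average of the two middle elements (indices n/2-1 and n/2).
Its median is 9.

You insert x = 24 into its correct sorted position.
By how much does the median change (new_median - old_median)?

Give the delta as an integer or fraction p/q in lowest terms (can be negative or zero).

Old median = 9
After inserting x = 24: new sorted = [-12, -2, 8, 9, 13, 21, 24, 30]
New median = 11
Delta = 11 - 9 = 2

Answer: 2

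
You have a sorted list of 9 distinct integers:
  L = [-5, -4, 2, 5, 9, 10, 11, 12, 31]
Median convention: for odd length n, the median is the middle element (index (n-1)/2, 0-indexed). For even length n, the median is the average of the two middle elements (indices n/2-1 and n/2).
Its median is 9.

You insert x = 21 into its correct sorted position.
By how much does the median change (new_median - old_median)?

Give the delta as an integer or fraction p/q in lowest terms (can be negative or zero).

Answer: 1/2

Derivation:
Old median = 9
After inserting x = 21: new sorted = [-5, -4, 2, 5, 9, 10, 11, 12, 21, 31]
New median = 19/2
Delta = 19/2 - 9 = 1/2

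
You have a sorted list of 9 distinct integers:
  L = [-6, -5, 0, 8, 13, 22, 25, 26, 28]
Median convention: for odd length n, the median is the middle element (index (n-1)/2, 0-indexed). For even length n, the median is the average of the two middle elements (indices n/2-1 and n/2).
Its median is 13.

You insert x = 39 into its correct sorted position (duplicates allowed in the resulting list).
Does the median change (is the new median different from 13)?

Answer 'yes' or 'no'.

Old median = 13
Insert x = 39
New median = 35/2
Changed? yes

Answer: yes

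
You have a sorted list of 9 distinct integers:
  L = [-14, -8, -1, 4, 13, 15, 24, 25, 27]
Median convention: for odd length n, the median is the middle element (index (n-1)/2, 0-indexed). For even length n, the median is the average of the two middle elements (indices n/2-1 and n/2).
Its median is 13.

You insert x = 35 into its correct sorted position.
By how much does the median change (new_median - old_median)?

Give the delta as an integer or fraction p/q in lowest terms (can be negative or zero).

Old median = 13
After inserting x = 35: new sorted = [-14, -8, -1, 4, 13, 15, 24, 25, 27, 35]
New median = 14
Delta = 14 - 13 = 1

Answer: 1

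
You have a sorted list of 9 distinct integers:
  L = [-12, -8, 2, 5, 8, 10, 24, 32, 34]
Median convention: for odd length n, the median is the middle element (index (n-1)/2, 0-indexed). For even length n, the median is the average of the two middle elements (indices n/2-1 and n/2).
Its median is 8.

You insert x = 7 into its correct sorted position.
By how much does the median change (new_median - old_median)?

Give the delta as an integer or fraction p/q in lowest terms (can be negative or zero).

Old median = 8
After inserting x = 7: new sorted = [-12, -8, 2, 5, 7, 8, 10, 24, 32, 34]
New median = 15/2
Delta = 15/2 - 8 = -1/2

Answer: -1/2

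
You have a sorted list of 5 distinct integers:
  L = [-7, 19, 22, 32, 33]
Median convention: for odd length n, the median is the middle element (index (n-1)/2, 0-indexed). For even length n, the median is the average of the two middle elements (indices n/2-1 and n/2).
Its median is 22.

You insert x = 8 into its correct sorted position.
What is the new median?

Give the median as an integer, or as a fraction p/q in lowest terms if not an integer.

Old list (sorted, length 5): [-7, 19, 22, 32, 33]
Old median = 22
Insert x = 8
Old length odd (5). Middle was index 2 = 22.
New length even (6). New median = avg of two middle elements.
x = 8: 1 elements are < x, 4 elements are > x.
New sorted list: [-7, 8, 19, 22, 32, 33]
New median = 41/2

Answer: 41/2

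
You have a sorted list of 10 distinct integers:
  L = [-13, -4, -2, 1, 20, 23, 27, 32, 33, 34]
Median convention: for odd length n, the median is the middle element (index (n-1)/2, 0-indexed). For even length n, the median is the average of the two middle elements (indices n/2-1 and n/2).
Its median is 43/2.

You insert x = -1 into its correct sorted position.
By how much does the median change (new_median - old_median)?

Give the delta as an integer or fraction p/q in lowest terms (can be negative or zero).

Old median = 43/2
After inserting x = -1: new sorted = [-13, -4, -2, -1, 1, 20, 23, 27, 32, 33, 34]
New median = 20
Delta = 20 - 43/2 = -3/2

Answer: -3/2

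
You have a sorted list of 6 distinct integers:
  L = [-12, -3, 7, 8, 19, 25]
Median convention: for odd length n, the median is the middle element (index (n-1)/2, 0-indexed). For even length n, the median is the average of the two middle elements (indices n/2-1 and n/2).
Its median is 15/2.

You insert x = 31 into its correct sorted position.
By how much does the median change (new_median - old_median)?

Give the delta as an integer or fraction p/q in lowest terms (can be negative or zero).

Old median = 15/2
After inserting x = 31: new sorted = [-12, -3, 7, 8, 19, 25, 31]
New median = 8
Delta = 8 - 15/2 = 1/2

Answer: 1/2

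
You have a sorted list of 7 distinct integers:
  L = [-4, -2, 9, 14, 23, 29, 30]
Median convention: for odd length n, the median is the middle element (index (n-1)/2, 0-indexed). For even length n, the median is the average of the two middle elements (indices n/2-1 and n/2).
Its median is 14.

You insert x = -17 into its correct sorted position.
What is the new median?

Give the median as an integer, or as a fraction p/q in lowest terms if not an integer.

Old list (sorted, length 7): [-4, -2, 9, 14, 23, 29, 30]
Old median = 14
Insert x = -17
Old length odd (7). Middle was index 3 = 14.
New length even (8). New median = avg of two middle elements.
x = -17: 0 elements are < x, 7 elements are > x.
New sorted list: [-17, -4, -2, 9, 14, 23, 29, 30]
New median = 23/2

Answer: 23/2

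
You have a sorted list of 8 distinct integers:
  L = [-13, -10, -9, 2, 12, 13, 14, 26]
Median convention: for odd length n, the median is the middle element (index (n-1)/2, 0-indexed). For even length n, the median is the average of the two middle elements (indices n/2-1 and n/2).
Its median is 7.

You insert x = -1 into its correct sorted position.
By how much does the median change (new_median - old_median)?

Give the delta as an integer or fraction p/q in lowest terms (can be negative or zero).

Answer: -5

Derivation:
Old median = 7
After inserting x = -1: new sorted = [-13, -10, -9, -1, 2, 12, 13, 14, 26]
New median = 2
Delta = 2 - 7 = -5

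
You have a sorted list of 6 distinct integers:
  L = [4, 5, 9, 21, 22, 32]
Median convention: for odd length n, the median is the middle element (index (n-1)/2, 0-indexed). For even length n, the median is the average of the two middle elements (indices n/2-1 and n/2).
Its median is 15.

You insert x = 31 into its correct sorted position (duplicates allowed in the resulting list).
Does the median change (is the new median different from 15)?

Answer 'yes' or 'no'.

Answer: yes

Derivation:
Old median = 15
Insert x = 31
New median = 21
Changed? yes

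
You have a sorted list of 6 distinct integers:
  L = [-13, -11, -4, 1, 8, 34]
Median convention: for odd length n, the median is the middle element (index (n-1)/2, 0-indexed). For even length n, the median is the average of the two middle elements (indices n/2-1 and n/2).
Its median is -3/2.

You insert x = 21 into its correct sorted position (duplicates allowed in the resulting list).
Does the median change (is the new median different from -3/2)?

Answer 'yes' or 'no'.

Old median = -3/2
Insert x = 21
New median = 1
Changed? yes

Answer: yes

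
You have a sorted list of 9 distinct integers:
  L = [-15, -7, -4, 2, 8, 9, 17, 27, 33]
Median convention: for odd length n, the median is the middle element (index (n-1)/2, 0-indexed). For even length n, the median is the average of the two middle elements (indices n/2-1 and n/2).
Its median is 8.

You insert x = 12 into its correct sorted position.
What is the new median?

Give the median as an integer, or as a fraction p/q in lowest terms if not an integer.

Old list (sorted, length 9): [-15, -7, -4, 2, 8, 9, 17, 27, 33]
Old median = 8
Insert x = 12
Old length odd (9). Middle was index 4 = 8.
New length even (10). New median = avg of two middle elements.
x = 12: 6 elements are < x, 3 elements are > x.
New sorted list: [-15, -7, -4, 2, 8, 9, 12, 17, 27, 33]
New median = 17/2

Answer: 17/2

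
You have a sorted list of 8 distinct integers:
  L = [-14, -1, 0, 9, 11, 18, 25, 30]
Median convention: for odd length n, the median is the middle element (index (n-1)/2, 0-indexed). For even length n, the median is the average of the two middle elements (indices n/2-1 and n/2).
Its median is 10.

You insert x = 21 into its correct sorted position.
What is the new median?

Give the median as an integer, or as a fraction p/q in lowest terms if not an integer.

Answer: 11

Derivation:
Old list (sorted, length 8): [-14, -1, 0, 9, 11, 18, 25, 30]
Old median = 10
Insert x = 21
Old length even (8). Middle pair: indices 3,4 = 9,11.
New length odd (9). New median = single middle element.
x = 21: 6 elements are < x, 2 elements are > x.
New sorted list: [-14, -1, 0, 9, 11, 18, 21, 25, 30]
New median = 11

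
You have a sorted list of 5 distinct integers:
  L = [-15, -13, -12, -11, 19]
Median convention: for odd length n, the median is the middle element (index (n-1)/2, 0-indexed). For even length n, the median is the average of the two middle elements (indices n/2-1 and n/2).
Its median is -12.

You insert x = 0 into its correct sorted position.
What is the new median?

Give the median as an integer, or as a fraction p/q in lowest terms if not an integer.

Old list (sorted, length 5): [-15, -13, -12, -11, 19]
Old median = -12
Insert x = 0
Old length odd (5). Middle was index 2 = -12.
New length even (6). New median = avg of two middle elements.
x = 0: 4 elements are < x, 1 elements are > x.
New sorted list: [-15, -13, -12, -11, 0, 19]
New median = -23/2

Answer: -23/2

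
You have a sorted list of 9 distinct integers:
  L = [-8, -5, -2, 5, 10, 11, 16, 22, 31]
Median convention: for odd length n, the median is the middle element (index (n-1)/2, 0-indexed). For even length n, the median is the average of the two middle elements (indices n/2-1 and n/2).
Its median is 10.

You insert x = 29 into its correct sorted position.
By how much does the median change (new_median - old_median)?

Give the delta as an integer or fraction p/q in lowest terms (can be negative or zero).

Answer: 1/2

Derivation:
Old median = 10
After inserting x = 29: new sorted = [-8, -5, -2, 5, 10, 11, 16, 22, 29, 31]
New median = 21/2
Delta = 21/2 - 10 = 1/2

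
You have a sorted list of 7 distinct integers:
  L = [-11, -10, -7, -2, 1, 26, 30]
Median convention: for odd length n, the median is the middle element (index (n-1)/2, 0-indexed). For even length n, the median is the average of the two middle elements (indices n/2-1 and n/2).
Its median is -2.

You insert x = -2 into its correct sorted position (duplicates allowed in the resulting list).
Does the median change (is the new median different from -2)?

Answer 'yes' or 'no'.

Old median = -2
Insert x = -2
New median = -2
Changed? no

Answer: no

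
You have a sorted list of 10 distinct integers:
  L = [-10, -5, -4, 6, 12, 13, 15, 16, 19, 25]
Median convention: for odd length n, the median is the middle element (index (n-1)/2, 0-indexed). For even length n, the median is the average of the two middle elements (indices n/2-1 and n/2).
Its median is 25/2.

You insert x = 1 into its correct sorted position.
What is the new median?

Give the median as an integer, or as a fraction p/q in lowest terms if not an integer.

Old list (sorted, length 10): [-10, -5, -4, 6, 12, 13, 15, 16, 19, 25]
Old median = 25/2
Insert x = 1
Old length even (10). Middle pair: indices 4,5 = 12,13.
New length odd (11). New median = single middle element.
x = 1: 3 elements are < x, 7 elements are > x.
New sorted list: [-10, -5, -4, 1, 6, 12, 13, 15, 16, 19, 25]
New median = 12

Answer: 12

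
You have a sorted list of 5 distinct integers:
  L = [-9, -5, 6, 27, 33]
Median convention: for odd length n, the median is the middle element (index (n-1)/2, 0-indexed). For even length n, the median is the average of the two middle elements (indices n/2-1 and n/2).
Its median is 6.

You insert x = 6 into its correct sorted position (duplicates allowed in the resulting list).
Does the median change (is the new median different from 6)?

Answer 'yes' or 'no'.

Old median = 6
Insert x = 6
New median = 6
Changed? no

Answer: no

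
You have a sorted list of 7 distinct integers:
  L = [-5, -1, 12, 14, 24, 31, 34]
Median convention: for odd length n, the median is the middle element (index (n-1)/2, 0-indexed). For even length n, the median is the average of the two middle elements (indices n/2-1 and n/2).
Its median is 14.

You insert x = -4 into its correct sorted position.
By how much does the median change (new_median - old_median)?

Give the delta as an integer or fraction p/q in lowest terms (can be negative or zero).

Answer: -1

Derivation:
Old median = 14
After inserting x = -4: new sorted = [-5, -4, -1, 12, 14, 24, 31, 34]
New median = 13
Delta = 13 - 14 = -1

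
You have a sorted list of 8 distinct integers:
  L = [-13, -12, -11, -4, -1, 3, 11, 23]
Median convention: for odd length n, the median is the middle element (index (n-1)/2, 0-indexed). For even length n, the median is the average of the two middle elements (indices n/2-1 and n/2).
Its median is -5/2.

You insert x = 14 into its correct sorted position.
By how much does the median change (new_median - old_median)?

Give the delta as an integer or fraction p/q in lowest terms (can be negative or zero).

Old median = -5/2
After inserting x = 14: new sorted = [-13, -12, -11, -4, -1, 3, 11, 14, 23]
New median = -1
Delta = -1 - -5/2 = 3/2

Answer: 3/2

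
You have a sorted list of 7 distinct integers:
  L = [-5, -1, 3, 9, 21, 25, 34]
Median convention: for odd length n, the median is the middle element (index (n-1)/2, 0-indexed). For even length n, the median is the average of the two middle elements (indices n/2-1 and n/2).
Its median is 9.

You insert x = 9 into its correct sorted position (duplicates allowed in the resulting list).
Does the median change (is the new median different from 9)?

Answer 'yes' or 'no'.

Old median = 9
Insert x = 9
New median = 9
Changed? no

Answer: no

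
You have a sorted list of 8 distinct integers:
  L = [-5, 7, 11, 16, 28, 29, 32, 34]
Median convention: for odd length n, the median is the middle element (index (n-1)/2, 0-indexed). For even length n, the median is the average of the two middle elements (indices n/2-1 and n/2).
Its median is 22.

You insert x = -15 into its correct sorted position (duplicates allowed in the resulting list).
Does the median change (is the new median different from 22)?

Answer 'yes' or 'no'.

Answer: yes

Derivation:
Old median = 22
Insert x = -15
New median = 16
Changed? yes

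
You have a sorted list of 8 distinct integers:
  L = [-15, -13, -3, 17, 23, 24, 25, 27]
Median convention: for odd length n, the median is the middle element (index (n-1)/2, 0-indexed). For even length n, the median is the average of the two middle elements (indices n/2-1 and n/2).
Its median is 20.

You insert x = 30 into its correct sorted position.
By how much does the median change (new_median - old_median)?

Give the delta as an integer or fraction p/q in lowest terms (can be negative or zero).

Old median = 20
After inserting x = 30: new sorted = [-15, -13, -3, 17, 23, 24, 25, 27, 30]
New median = 23
Delta = 23 - 20 = 3

Answer: 3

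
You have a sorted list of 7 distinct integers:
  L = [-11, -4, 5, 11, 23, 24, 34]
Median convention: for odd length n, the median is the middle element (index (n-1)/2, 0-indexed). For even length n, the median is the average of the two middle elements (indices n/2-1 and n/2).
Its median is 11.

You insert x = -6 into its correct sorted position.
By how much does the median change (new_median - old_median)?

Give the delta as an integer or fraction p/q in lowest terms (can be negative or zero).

Old median = 11
After inserting x = -6: new sorted = [-11, -6, -4, 5, 11, 23, 24, 34]
New median = 8
Delta = 8 - 11 = -3

Answer: -3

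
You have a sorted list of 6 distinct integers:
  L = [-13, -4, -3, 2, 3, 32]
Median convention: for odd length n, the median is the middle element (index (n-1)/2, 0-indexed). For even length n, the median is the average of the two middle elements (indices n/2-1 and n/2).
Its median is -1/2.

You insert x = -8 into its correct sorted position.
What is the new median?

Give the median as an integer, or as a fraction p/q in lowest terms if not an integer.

Answer: -3

Derivation:
Old list (sorted, length 6): [-13, -4, -3, 2, 3, 32]
Old median = -1/2
Insert x = -8
Old length even (6). Middle pair: indices 2,3 = -3,2.
New length odd (7). New median = single middle element.
x = -8: 1 elements are < x, 5 elements are > x.
New sorted list: [-13, -8, -4, -3, 2, 3, 32]
New median = -3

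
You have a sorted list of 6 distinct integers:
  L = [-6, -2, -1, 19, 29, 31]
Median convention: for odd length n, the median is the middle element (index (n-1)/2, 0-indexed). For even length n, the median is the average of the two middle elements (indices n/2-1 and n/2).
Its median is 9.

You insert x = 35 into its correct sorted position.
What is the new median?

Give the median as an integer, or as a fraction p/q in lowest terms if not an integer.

Old list (sorted, length 6): [-6, -2, -1, 19, 29, 31]
Old median = 9
Insert x = 35
Old length even (6). Middle pair: indices 2,3 = -1,19.
New length odd (7). New median = single middle element.
x = 35: 6 elements are < x, 0 elements are > x.
New sorted list: [-6, -2, -1, 19, 29, 31, 35]
New median = 19

Answer: 19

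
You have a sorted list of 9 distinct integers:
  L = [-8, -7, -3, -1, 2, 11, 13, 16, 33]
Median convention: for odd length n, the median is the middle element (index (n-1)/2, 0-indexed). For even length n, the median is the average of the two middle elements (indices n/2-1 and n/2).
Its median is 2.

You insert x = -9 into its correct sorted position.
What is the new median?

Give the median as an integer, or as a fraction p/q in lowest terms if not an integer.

Old list (sorted, length 9): [-8, -7, -3, -1, 2, 11, 13, 16, 33]
Old median = 2
Insert x = -9
Old length odd (9). Middle was index 4 = 2.
New length even (10). New median = avg of two middle elements.
x = -9: 0 elements are < x, 9 elements are > x.
New sorted list: [-9, -8, -7, -3, -1, 2, 11, 13, 16, 33]
New median = 1/2

Answer: 1/2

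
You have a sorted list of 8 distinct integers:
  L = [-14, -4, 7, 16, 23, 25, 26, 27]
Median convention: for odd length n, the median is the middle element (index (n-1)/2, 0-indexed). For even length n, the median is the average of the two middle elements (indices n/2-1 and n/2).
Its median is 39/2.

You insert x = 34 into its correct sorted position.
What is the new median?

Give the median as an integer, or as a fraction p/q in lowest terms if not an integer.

Answer: 23

Derivation:
Old list (sorted, length 8): [-14, -4, 7, 16, 23, 25, 26, 27]
Old median = 39/2
Insert x = 34
Old length even (8). Middle pair: indices 3,4 = 16,23.
New length odd (9). New median = single middle element.
x = 34: 8 elements are < x, 0 elements are > x.
New sorted list: [-14, -4, 7, 16, 23, 25, 26, 27, 34]
New median = 23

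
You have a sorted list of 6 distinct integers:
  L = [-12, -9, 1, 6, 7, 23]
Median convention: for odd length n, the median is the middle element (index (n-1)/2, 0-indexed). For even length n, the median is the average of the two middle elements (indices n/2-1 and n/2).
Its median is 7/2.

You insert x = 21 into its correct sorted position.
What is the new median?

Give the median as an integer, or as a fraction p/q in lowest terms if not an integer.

Answer: 6

Derivation:
Old list (sorted, length 6): [-12, -9, 1, 6, 7, 23]
Old median = 7/2
Insert x = 21
Old length even (6). Middle pair: indices 2,3 = 1,6.
New length odd (7). New median = single middle element.
x = 21: 5 elements are < x, 1 elements are > x.
New sorted list: [-12, -9, 1, 6, 7, 21, 23]
New median = 6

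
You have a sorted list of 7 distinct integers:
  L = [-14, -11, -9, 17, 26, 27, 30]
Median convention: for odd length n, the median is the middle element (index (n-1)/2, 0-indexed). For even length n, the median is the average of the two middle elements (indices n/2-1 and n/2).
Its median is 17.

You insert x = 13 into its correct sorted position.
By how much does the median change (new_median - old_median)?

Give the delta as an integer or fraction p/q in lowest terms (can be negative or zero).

Old median = 17
After inserting x = 13: new sorted = [-14, -11, -9, 13, 17, 26, 27, 30]
New median = 15
Delta = 15 - 17 = -2

Answer: -2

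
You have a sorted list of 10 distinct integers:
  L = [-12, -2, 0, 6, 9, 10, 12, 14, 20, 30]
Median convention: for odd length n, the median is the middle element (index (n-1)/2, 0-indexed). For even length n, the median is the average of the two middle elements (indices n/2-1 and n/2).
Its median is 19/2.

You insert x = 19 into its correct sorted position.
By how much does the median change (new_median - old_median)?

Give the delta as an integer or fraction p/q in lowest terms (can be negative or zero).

Old median = 19/2
After inserting x = 19: new sorted = [-12, -2, 0, 6, 9, 10, 12, 14, 19, 20, 30]
New median = 10
Delta = 10 - 19/2 = 1/2

Answer: 1/2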